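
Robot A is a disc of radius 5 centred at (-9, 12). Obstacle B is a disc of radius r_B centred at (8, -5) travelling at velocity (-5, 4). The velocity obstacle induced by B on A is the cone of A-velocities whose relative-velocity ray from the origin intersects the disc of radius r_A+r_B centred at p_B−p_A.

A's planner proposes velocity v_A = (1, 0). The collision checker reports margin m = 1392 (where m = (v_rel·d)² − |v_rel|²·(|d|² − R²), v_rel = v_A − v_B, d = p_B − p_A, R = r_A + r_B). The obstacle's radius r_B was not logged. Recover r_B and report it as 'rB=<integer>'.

m = 1392
d = (17, -17);  v_rel = (6, -4),  |v_rel|² = 52
v_rel×d = (6)·(-17) − (-4)·(17) = -34
since m = R²·52 − (-34)²:  R² = (1156 + 1392) / 52 = 49
R = √49 = 7  ⇒  r_B = 7 − 5 = 2

rB=2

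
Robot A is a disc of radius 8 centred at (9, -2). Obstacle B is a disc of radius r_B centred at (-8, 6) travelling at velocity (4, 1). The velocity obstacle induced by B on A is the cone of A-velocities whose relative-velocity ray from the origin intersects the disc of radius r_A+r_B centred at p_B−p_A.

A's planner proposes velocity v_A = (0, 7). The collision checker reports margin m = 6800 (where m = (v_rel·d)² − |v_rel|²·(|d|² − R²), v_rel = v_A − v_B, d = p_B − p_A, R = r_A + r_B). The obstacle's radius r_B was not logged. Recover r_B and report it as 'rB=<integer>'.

m = 6800
d = (-17, 8);  v_rel = (-4, 6),  |v_rel|² = 52
v_rel×d = (-4)·(8) − (6)·(-17) = 70
since m = R²·52 − 70²:  R² = (4900 + 6800) / 52 = 225
R = √225 = 15  ⇒  r_B = 15 − 8 = 7

rB=7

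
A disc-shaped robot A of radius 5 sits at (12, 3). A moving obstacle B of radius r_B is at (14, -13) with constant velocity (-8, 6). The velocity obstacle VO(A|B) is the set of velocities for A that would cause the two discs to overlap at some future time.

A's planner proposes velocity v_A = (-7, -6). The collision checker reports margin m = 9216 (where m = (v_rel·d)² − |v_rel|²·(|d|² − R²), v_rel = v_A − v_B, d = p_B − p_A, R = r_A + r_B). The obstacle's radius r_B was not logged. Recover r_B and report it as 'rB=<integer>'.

m = 9216
d = (2, -16);  v_rel = (1, -12),  |v_rel|² = 145
v_rel×d = (1)·(-16) − (-12)·(2) = 8
since m = R²·145 − 8²:  R² = (64 + 9216) / 145 = 64
R = √64 = 8  ⇒  r_B = 8 − 5 = 3

rB=3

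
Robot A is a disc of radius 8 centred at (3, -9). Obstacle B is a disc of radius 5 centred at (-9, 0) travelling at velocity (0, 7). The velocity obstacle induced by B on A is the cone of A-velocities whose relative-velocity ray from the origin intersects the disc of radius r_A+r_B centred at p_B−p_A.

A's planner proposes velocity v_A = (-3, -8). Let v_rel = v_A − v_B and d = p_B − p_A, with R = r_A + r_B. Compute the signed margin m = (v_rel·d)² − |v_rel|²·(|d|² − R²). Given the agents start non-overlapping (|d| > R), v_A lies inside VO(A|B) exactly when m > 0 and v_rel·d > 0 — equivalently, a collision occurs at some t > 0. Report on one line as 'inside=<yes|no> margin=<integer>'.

d = (-12, 9),  |d|² = 225;  R = 8+5 = 13,  c = 225−13² = 56
v_rel = (-3, -15),  |v_rel|² = 234;  v_rel·d = (-3)·(-12) + (-15)·(9) = -99
234·t² + 198·t + 56 = 0  ⇒  m = (-99)² − 234·56 = -3303
m = -3303 < 0,  v_rel·d = -99 < 0  ⇒  outside

inside=no margin=-3303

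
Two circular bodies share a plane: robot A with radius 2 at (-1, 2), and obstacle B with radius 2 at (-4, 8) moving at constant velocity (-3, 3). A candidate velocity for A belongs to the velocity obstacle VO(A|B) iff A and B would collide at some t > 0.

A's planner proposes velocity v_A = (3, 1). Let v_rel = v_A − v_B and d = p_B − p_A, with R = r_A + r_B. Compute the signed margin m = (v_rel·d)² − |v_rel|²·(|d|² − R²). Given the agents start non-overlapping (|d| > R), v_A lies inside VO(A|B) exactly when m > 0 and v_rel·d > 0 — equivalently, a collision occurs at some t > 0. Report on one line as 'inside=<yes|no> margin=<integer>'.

d = (-3, 6),  |d|² = 45;  R = 2+2 = 4,  c = 45−4² = 29
v_rel = (6, -2),  |v_rel|² = 40;  v_rel·d = (6)·(-3) + (-2)·(6) = -30
40·t² + 60·t + 29 = 0  ⇒  m = (-30)² − 40·29 = -260
m = -260 < 0,  v_rel·d = -30 < 0  ⇒  outside

inside=no margin=-260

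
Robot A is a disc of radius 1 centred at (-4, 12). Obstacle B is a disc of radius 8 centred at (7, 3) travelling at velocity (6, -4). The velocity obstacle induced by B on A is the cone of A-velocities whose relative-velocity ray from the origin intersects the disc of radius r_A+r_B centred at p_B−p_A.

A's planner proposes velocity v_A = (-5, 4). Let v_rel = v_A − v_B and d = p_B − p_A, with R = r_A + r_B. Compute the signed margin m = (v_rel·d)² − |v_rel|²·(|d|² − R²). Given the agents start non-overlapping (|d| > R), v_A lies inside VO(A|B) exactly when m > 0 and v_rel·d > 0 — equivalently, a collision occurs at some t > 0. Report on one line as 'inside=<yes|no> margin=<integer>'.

d = (11, -9),  |d|² = 202;  R = 1+8 = 9,  c = 202−9² = 121
v_rel = (-11, 8),  |v_rel|² = 185;  v_rel·d = (-11)·(11) + (8)·(-9) = -193
185·t² + 386·t + 121 = 0  ⇒  m = (-193)² − 185·121 = 14864
m = 14864 > 0,  v_rel·d = -193 < 0  ⇒  outside

inside=no margin=14864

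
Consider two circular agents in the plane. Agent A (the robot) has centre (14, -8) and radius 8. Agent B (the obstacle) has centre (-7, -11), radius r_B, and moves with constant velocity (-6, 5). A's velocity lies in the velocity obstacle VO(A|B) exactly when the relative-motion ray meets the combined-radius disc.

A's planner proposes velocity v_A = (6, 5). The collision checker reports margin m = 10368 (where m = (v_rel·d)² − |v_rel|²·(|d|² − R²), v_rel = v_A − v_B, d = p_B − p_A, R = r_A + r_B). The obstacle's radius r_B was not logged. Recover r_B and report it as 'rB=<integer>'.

m = 10368
d = (-21, -3);  v_rel = (12, 0),  |v_rel|² = 144
v_rel×d = (12)·(-3) − (0)·(-21) = -36
since m = R²·144 − (-36)²:  R² = (1296 + 10368) / 144 = 81
R = √81 = 9  ⇒  r_B = 9 − 8 = 1

rB=1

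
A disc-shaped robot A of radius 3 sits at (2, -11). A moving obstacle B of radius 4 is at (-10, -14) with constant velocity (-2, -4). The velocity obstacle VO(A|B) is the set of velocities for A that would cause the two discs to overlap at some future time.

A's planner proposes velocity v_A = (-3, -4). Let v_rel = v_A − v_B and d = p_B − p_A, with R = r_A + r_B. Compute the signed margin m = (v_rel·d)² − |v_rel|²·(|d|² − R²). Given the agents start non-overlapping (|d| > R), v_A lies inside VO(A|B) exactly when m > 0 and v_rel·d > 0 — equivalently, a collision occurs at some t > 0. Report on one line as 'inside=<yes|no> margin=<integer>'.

d = (-12, -3),  |d|² = 153;  R = 3+4 = 7,  c = 153−7² = 104
v_rel = (-1, 0),  |v_rel|² = 1;  v_rel·d = (-1)·(-12) + (0)·(-3) = 12
1·t² − 24·t + 104 = 0  ⇒  m = 12² − 1·104 = 40
m = 40 > 0,  v_rel·d = 12 > 0  ⇒  inside

inside=yes margin=40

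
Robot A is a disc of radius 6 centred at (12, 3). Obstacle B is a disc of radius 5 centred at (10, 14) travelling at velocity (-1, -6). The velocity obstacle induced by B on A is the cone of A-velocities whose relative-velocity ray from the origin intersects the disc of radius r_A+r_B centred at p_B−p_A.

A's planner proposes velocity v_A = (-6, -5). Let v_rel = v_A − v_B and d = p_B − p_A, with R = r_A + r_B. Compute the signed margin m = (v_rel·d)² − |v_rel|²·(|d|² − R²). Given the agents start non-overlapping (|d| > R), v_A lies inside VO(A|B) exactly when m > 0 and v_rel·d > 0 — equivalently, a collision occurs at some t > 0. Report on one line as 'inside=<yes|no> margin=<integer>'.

d = (-2, 11),  |d|² = 125;  R = 6+5 = 11,  c = 125−11² = 4
v_rel = (-5, 1),  |v_rel|² = 26;  v_rel·d = (-5)·(-2) + (1)·(11) = 21
26·t² − 42·t + 4 = 0  ⇒  m = 21² − 26·4 = 337
m = 337 > 0,  v_rel·d = 21 > 0  ⇒  inside

inside=yes margin=337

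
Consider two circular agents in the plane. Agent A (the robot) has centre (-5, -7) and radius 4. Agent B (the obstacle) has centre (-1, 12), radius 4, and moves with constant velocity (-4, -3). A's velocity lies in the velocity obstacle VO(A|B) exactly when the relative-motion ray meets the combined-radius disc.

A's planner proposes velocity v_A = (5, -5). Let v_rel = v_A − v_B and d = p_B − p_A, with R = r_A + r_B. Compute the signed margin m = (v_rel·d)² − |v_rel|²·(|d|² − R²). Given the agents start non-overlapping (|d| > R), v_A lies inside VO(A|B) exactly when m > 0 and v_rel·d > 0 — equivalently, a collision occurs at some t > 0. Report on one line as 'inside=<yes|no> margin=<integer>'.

d = (4, 19),  |d|² = 377;  R = 4+4 = 8,  c = 377−8² = 313
v_rel = (9, -2),  |v_rel|² = 85;  v_rel·d = (9)·(4) + (-2)·(19) = -2
85·t² + 4·t + 313 = 0  ⇒  m = (-2)² − 85·313 = -26601
m = -26601 < 0,  v_rel·d = -2 < 0  ⇒  outside

inside=no margin=-26601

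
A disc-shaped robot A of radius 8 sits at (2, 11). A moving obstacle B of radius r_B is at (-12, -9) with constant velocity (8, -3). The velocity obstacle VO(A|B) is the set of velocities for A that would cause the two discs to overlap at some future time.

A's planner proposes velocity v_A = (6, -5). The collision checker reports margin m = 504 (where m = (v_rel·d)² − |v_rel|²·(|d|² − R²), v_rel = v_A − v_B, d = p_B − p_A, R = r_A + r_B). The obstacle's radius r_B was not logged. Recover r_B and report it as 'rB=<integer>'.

m = 504
d = (-14, -20);  v_rel = (-2, -2),  |v_rel|² = 8
v_rel×d = (-2)·(-20) − (-2)·(-14) = 12
since m = R²·8 − 12²:  R² = (144 + 504) / 8 = 81
R = √81 = 9  ⇒  r_B = 9 − 8 = 1

rB=1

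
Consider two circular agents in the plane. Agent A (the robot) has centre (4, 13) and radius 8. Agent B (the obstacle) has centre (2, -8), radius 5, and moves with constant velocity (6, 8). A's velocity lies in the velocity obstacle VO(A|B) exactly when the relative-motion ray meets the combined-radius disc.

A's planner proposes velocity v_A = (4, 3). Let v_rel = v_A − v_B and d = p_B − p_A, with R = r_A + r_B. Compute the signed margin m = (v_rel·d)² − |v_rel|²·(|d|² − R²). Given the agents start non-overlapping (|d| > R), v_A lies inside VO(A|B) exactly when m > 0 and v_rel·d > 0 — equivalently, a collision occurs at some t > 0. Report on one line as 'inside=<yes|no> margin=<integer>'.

d = (-2, -21),  |d|² = 445;  R = 8+5 = 13,  c = 445−13² = 276
v_rel = (-2, -5),  |v_rel|² = 29;  v_rel·d = (-2)·(-2) + (-5)·(-21) = 109
29·t² − 218·t + 276 = 0  ⇒  m = 109² − 29·276 = 3877
m = 3877 > 0,  v_rel·d = 109 > 0  ⇒  inside

inside=yes margin=3877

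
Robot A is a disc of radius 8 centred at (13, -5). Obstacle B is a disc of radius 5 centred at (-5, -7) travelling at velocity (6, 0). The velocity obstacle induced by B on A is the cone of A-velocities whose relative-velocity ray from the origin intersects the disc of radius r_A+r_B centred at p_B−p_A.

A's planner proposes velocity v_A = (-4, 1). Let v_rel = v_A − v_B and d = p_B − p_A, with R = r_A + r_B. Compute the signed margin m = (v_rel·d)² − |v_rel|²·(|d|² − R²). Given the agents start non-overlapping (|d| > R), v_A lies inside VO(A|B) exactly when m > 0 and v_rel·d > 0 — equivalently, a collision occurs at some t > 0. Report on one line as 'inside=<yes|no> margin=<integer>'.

d = (-18, -2),  |d|² = 328;  R = 8+5 = 13,  c = 328−13² = 159
v_rel = (-10, 1),  |v_rel|² = 101;  v_rel·d = (-10)·(-18) + (1)·(-2) = 178
101·t² − 356·t + 159 = 0  ⇒  m = 178² − 101·159 = 15625
m = 15625 > 0,  v_rel·d = 178 > 0  ⇒  inside

inside=yes margin=15625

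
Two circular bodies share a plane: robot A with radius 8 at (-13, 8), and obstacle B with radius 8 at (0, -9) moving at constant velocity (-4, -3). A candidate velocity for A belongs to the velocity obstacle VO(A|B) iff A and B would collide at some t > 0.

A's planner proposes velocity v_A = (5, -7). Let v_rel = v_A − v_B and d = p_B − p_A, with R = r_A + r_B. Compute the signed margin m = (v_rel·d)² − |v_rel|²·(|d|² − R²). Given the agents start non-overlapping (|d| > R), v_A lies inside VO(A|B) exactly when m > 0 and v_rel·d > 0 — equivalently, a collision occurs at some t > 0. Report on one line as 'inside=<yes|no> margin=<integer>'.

d = (13, -17),  |d|² = 458;  R = 8+8 = 16,  c = 458−16² = 202
v_rel = (9, -4),  |v_rel|² = 97;  v_rel·d = (9)·(13) + (-4)·(-17) = 185
97·t² − 370·t + 202 = 0  ⇒  m = 185² − 97·202 = 14631
m = 14631 > 0,  v_rel·d = 185 > 0  ⇒  inside

inside=yes margin=14631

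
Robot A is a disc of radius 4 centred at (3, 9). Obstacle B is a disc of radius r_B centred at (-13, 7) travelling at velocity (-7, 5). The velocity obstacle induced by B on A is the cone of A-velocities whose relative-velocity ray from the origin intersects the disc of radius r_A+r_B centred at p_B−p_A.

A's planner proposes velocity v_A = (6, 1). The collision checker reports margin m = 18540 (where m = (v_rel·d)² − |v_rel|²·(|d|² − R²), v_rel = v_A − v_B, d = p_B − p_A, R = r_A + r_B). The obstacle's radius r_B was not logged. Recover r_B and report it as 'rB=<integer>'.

m = 18540
d = (-16, -2);  v_rel = (13, -4),  |v_rel|² = 185
v_rel×d = (13)·(-2) − (-4)·(-16) = -90
since m = R²·185 − (-90)²:  R² = (8100 + 18540) / 185 = 144
R = √144 = 12  ⇒  r_B = 12 − 4 = 8

rB=8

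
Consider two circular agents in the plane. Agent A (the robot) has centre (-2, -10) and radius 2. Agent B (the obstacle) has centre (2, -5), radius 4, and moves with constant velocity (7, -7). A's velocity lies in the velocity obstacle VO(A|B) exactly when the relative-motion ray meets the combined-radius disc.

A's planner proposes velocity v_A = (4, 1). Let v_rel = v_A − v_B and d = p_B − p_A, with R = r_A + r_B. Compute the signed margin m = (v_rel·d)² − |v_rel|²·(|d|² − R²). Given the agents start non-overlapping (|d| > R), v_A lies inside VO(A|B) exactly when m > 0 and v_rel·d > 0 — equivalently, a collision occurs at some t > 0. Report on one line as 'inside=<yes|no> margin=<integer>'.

d = (4, 5),  |d|² = 41;  R = 2+4 = 6,  c = 41−6² = 5
v_rel = (-3, 8),  |v_rel|² = 73;  v_rel·d = (-3)·(4) + (8)·(5) = 28
73·t² − 56·t + 5 = 0  ⇒  m = 28² − 73·5 = 419
m = 419 > 0,  v_rel·d = 28 > 0  ⇒  inside

inside=yes margin=419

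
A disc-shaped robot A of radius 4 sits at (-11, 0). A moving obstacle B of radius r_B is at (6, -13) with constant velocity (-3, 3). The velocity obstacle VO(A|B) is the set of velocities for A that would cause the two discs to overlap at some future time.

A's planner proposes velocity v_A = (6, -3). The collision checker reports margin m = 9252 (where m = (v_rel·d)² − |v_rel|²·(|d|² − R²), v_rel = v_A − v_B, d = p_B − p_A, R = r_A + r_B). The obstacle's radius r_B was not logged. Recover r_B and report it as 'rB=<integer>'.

m = 9252
d = (17, -13);  v_rel = (9, -6),  |v_rel|² = 117
v_rel×d = (9)·(-13) − (-6)·(17) = -15
since m = R²·117 − (-15)²:  R² = (225 + 9252) / 117 = 81
R = √81 = 9  ⇒  r_B = 9 − 4 = 5

rB=5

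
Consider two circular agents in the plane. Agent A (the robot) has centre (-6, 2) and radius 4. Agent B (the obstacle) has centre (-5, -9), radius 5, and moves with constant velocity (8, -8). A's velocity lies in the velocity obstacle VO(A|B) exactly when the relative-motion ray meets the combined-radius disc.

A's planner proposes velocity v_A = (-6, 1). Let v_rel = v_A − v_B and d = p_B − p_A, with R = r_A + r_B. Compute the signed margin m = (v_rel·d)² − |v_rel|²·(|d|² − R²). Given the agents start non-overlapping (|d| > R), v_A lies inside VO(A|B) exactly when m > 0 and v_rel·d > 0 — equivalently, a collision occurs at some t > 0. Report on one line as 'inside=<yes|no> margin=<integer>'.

d = (1, -11),  |d|² = 122;  R = 4+5 = 9,  c = 122−9² = 41
v_rel = (-14, 9),  |v_rel|² = 277;  v_rel·d = (-14)·(1) + (9)·(-11) = -113
277·t² + 226·t + 41 = 0  ⇒  m = (-113)² − 277·41 = 1412
m = 1412 > 0,  v_rel·d = -113 < 0  ⇒  outside

inside=no margin=1412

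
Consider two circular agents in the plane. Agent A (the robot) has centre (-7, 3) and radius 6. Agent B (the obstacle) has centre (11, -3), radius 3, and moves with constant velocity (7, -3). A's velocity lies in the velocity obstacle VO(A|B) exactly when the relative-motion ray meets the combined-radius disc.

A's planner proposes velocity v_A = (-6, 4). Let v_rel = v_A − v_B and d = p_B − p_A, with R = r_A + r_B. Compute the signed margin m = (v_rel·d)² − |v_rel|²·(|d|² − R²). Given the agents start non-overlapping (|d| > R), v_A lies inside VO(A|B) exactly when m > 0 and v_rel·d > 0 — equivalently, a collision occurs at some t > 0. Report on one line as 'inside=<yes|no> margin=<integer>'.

d = (18, -6),  |d|² = 360;  R = 6+3 = 9,  c = 360−9² = 279
v_rel = (-13, 7),  |v_rel|² = 218;  v_rel·d = (-13)·(18) + (7)·(-6) = -276
218·t² + 552·t + 279 = 0  ⇒  m = (-276)² − 218·279 = 15354
m = 15354 > 0,  v_rel·d = -276 < 0  ⇒  outside

inside=no margin=15354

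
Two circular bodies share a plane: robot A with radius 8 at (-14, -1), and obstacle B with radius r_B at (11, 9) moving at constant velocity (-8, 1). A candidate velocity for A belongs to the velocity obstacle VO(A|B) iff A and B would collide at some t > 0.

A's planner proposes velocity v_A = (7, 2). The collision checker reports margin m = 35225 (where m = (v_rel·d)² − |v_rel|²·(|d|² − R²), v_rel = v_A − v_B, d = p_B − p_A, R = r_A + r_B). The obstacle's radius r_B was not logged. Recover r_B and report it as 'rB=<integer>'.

m = 35225
d = (25, 10);  v_rel = (15, 1),  |v_rel|² = 226
v_rel×d = (15)·(10) − (1)·(25) = 125
since m = R²·226 − 125²:  R² = (15625 + 35225) / 226 = 225
R = √225 = 15  ⇒  r_B = 15 − 8 = 7

rB=7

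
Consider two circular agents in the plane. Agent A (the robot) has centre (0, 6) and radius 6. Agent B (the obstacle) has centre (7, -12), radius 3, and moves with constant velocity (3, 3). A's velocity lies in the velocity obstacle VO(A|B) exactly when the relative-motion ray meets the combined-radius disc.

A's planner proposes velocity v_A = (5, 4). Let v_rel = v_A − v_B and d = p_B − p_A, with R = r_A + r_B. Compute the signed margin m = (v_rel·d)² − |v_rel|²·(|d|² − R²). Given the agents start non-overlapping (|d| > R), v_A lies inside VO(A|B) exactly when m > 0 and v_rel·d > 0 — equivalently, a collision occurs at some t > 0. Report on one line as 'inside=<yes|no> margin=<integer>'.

d = (7, -18),  |d|² = 373;  R = 6+3 = 9,  c = 373−9² = 292
v_rel = (2, 1),  |v_rel|² = 5;  v_rel·d = (2)·(7) + (1)·(-18) = -4
5·t² + 8·t + 292 = 0  ⇒  m = (-4)² − 5·292 = -1444
m = -1444 < 0,  v_rel·d = -4 < 0  ⇒  outside

inside=no margin=-1444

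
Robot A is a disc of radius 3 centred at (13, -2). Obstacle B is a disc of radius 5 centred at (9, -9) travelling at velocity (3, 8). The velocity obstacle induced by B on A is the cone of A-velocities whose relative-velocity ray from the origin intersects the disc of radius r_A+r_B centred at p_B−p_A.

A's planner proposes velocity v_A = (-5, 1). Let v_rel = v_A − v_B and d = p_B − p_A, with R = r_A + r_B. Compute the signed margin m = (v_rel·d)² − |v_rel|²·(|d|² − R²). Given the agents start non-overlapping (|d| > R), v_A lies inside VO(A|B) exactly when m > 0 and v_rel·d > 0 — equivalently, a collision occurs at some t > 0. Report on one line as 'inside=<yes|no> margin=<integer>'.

d = (-4, -7),  |d|² = 65;  R = 3+5 = 8,  c = 65−8² = 1
v_rel = (-8, -7),  |v_rel|² = 113;  v_rel·d = (-8)·(-4) + (-7)·(-7) = 81
113·t² − 162·t + 1 = 0  ⇒  m = 81² − 113·1 = 6448
m = 6448 > 0,  v_rel·d = 81 > 0  ⇒  inside

inside=yes margin=6448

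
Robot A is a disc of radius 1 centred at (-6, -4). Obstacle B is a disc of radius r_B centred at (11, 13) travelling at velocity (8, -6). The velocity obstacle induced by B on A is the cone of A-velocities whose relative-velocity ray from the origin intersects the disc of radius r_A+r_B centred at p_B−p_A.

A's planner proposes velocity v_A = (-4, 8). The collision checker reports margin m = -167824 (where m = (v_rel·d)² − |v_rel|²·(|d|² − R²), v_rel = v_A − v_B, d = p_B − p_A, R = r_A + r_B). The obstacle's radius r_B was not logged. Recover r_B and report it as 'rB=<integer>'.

m = -167824
d = (17, 17);  v_rel = (-12, 14),  |v_rel|² = 340
v_rel×d = (-12)·(17) − (14)·(17) = -442
since m = R²·340 − (-442)²:  R² = (195364 + -167824) / 340 = 81
R = √81 = 9  ⇒  r_B = 9 − 1 = 8

rB=8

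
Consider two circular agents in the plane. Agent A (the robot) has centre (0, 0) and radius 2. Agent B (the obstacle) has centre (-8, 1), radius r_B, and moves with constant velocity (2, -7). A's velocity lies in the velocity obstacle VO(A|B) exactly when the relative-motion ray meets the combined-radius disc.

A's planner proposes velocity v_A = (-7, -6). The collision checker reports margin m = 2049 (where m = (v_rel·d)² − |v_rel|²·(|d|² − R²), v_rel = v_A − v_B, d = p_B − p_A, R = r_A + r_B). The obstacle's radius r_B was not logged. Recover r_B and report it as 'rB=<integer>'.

m = 2049
d = (-8, 1);  v_rel = (-9, 1),  |v_rel|² = 82
v_rel×d = (-9)·(1) − (1)·(-8) = -1
since m = R²·82 − (-1)²:  R² = (1 + 2049) / 82 = 25
R = √25 = 5  ⇒  r_B = 5 − 2 = 3

rB=3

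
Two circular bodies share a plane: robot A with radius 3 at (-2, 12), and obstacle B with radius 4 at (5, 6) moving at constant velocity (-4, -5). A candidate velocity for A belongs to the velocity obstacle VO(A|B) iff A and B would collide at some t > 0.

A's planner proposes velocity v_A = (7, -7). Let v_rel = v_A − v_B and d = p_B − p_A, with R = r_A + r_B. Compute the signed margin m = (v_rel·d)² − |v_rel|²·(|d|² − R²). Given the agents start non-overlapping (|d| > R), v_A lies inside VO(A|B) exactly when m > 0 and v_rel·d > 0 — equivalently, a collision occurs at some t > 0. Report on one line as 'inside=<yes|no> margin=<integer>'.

d = (7, -6),  |d|² = 85;  R = 3+4 = 7,  c = 85−7² = 36
v_rel = (11, -2),  |v_rel|² = 125;  v_rel·d = (11)·(7) + (-2)·(-6) = 89
125·t² − 178·t + 36 = 0  ⇒  m = 89² − 125·36 = 3421
m = 3421 > 0,  v_rel·d = 89 > 0  ⇒  inside

inside=yes margin=3421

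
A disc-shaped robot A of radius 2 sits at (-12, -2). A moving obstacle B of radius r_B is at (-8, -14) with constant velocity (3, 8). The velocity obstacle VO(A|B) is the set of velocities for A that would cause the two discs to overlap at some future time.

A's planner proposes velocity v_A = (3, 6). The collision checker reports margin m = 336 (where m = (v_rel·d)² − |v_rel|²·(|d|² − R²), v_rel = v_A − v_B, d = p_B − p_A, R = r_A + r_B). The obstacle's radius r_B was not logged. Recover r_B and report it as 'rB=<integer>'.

m = 336
d = (4, -12);  v_rel = (0, -2),  |v_rel|² = 4
v_rel×d = (0)·(-12) − (-2)·(4) = 8
since m = R²·4 − 8²:  R² = (64 + 336) / 4 = 100
R = √100 = 10  ⇒  r_B = 10 − 2 = 8

rB=8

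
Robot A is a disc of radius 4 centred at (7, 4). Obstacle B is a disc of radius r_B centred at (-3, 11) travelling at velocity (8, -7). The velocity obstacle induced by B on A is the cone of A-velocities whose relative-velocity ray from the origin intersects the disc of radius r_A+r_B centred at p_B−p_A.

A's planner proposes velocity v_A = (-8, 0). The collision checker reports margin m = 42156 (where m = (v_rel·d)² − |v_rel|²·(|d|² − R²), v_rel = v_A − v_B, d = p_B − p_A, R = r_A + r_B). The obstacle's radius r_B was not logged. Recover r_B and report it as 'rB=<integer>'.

m = 42156
d = (-10, 7);  v_rel = (-16, 7),  |v_rel|² = 305
v_rel×d = (-16)·(7) − (7)·(-10) = -42
since m = R²·305 − (-42)²:  R² = (1764 + 42156) / 305 = 144
R = √144 = 12  ⇒  r_B = 12 − 4 = 8

rB=8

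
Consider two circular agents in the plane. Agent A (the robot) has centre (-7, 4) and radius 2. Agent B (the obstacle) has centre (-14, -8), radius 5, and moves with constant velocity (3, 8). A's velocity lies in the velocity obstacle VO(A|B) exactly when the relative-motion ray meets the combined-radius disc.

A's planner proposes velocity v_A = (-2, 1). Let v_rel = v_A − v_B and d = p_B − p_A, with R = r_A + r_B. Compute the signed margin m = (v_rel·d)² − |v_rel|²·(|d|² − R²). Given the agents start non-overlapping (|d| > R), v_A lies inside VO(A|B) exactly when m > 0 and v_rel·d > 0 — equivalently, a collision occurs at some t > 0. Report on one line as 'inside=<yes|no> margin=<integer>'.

d = (-7, -12),  |d|² = 193;  R = 2+5 = 7,  c = 193−7² = 144
v_rel = (-5, -7),  |v_rel|² = 74;  v_rel·d = (-5)·(-7) + (-7)·(-12) = 119
74·t² − 238·t + 144 = 0  ⇒  m = 119² − 74·144 = 3505
m = 3505 > 0,  v_rel·d = 119 > 0  ⇒  inside

inside=yes margin=3505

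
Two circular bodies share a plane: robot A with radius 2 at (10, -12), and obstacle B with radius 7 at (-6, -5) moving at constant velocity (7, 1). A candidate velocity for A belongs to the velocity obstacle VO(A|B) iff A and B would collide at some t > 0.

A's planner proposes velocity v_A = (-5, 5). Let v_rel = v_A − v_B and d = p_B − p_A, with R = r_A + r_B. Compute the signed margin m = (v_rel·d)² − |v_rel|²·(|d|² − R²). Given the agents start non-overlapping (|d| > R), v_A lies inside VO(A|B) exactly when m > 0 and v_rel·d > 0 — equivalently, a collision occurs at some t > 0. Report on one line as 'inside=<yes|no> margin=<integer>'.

d = (-16, 7),  |d|² = 305;  R = 2+7 = 9,  c = 305−9² = 224
v_rel = (-12, 4),  |v_rel|² = 160;  v_rel·d = (-12)·(-16) + (4)·(7) = 220
160·t² − 440·t + 224 = 0  ⇒  m = 220² − 160·224 = 12560
m = 12560 > 0,  v_rel·d = 220 > 0  ⇒  inside

inside=yes margin=12560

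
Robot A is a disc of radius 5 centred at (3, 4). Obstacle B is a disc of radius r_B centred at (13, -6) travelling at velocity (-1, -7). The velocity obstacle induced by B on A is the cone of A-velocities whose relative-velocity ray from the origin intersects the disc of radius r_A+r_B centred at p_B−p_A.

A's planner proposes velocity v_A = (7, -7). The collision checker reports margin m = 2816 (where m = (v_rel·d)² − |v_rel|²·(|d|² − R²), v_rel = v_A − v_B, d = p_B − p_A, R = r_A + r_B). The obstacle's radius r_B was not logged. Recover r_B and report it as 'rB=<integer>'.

m = 2816
d = (10, -10);  v_rel = (8, 0),  |v_rel|² = 64
v_rel×d = (8)·(-10) − (0)·(10) = -80
since m = R²·64 − (-80)²:  R² = (6400 + 2816) / 64 = 144
R = √144 = 12  ⇒  r_B = 12 − 5 = 7

rB=7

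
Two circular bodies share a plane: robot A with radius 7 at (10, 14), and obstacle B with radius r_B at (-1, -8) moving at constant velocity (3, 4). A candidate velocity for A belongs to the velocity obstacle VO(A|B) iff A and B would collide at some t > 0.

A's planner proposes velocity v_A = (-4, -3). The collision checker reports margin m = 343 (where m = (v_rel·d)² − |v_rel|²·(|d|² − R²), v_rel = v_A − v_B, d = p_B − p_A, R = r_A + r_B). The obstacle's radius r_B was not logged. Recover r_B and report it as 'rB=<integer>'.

m = 343
d = (-11, -22);  v_rel = (-7, -7),  |v_rel|² = 98
v_rel×d = (-7)·(-22) − (-7)·(-11) = 77
since m = R²·98 − 77²:  R² = (5929 + 343) / 98 = 64
R = √64 = 8  ⇒  r_B = 8 − 7 = 1

rB=1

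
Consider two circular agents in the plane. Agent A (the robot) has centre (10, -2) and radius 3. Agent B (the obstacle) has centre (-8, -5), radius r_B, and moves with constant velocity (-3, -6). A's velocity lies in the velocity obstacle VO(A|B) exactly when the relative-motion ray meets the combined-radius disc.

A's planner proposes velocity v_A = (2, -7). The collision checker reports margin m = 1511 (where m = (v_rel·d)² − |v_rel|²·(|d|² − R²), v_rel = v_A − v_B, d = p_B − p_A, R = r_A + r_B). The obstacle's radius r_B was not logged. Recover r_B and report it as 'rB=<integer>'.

m = 1511
d = (-18, -3);  v_rel = (5, -1),  |v_rel|² = 26
v_rel×d = (5)·(-3) − (-1)·(-18) = -33
since m = R²·26 − (-33)²:  R² = (1089 + 1511) / 26 = 100
R = √100 = 10  ⇒  r_B = 10 − 3 = 7

rB=7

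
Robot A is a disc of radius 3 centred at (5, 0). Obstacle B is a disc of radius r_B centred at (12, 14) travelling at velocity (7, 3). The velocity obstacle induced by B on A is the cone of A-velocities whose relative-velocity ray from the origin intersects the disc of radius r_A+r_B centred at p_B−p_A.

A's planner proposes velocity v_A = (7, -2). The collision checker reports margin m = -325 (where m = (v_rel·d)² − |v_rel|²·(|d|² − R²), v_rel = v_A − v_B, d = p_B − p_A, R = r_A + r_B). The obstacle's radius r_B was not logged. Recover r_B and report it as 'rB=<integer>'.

m = -325
d = (7, 14);  v_rel = (0, -5),  |v_rel|² = 25
v_rel×d = (0)·(14) − (-5)·(7) = 35
since m = R²·25 − 35²:  R² = (1225 + -325) / 25 = 36
R = √36 = 6  ⇒  r_B = 6 − 3 = 3

rB=3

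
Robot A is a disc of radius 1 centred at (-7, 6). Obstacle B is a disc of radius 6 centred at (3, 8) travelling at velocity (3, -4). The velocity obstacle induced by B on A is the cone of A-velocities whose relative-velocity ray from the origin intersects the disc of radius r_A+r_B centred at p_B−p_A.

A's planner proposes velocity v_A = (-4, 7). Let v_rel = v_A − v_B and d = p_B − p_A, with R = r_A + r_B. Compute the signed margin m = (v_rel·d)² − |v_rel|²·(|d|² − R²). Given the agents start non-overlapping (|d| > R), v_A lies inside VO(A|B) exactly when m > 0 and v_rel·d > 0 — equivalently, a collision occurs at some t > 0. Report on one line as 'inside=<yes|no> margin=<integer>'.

d = (10, 2),  |d|² = 104;  R = 1+6 = 7,  c = 104−7² = 55
v_rel = (-7, 11),  |v_rel|² = 170;  v_rel·d = (-7)·(10) + (11)·(2) = -48
170·t² + 96·t + 55 = 0  ⇒  m = (-48)² − 170·55 = -7046
m = -7046 < 0,  v_rel·d = -48 < 0  ⇒  outside

inside=no margin=-7046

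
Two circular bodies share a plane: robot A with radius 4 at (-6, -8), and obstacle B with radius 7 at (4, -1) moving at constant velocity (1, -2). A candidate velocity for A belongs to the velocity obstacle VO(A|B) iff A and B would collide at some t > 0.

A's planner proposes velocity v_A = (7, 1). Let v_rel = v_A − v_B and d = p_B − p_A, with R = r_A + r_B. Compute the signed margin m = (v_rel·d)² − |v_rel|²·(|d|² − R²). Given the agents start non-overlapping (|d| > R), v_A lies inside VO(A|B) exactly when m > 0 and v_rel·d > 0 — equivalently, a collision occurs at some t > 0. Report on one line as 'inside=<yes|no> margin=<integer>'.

d = (10, 7),  |d|² = 149;  R = 4+7 = 11,  c = 149−11² = 28
v_rel = (6, 3),  |v_rel|² = 45;  v_rel·d = (6)·(10) + (3)·(7) = 81
45·t² − 162·t + 28 = 0  ⇒  m = 81² − 45·28 = 5301
m = 5301 > 0,  v_rel·d = 81 > 0  ⇒  inside

inside=yes margin=5301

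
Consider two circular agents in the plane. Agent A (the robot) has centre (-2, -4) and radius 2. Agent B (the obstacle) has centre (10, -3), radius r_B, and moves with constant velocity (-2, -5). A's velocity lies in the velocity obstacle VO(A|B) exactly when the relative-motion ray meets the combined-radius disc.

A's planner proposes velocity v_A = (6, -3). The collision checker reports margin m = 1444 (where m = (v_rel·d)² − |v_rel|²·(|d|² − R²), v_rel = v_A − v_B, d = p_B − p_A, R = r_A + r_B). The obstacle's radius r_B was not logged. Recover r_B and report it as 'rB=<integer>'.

m = 1444
d = (12, 1);  v_rel = (8, 2),  |v_rel|² = 68
v_rel×d = (8)·(1) − (2)·(12) = -16
since m = R²·68 − (-16)²:  R² = (256 + 1444) / 68 = 25
R = √25 = 5  ⇒  r_B = 5 − 2 = 3

rB=3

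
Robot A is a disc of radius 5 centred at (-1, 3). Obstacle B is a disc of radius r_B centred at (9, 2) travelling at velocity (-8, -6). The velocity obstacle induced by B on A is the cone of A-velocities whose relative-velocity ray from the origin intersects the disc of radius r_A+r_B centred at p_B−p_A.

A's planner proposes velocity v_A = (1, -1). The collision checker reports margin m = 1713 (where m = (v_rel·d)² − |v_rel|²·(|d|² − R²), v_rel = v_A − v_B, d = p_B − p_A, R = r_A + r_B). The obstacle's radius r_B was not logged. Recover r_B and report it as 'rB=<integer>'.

m = 1713
d = (10, -1);  v_rel = (9, 5),  |v_rel|² = 106
v_rel×d = (9)·(-1) − (5)·(10) = -59
since m = R²·106 − (-59)²:  R² = (3481 + 1713) / 106 = 49
R = √49 = 7  ⇒  r_B = 7 − 5 = 2

rB=2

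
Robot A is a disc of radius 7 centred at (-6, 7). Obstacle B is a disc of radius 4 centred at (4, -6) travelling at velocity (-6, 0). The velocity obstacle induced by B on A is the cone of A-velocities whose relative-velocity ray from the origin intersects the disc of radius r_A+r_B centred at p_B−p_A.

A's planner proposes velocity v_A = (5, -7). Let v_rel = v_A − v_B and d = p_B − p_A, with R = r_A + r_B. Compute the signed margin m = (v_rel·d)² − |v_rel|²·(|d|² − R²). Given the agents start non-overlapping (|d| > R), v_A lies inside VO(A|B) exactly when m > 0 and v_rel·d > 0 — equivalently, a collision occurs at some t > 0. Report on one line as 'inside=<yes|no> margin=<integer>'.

d = (10, -13),  |d|² = 269;  R = 7+4 = 11,  c = 269−11² = 148
v_rel = (11, -7),  |v_rel|² = 170;  v_rel·d = (11)·(10) + (-7)·(-13) = 201
170·t² − 402·t + 148 = 0  ⇒  m = 201² − 170·148 = 15241
m = 15241 > 0,  v_rel·d = 201 > 0  ⇒  inside

inside=yes margin=15241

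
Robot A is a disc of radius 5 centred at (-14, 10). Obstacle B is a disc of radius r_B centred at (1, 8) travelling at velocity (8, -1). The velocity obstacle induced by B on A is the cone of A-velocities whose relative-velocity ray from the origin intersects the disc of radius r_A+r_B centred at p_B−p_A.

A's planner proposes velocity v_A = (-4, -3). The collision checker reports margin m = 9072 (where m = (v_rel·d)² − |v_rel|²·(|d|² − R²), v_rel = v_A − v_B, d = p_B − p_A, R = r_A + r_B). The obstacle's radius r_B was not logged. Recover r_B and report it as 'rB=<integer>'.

m = 9072
d = (15, -2);  v_rel = (-12, -2),  |v_rel|² = 148
v_rel×d = (-12)·(-2) − (-2)·(15) = 54
since m = R²·148 − 54²:  R² = (2916 + 9072) / 148 = 81
R = √81 = 9  ⇒  r_B = 9 − 5 = 4

rB=4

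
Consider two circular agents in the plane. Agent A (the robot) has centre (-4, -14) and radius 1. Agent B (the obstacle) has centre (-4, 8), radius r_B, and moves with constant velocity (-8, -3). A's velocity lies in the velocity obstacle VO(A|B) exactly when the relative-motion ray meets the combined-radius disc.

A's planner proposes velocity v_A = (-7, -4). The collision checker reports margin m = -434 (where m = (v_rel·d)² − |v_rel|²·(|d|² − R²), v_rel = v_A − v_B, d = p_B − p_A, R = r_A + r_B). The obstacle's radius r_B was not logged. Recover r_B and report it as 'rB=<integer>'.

m = -434
d = (0, 22);  v_rel = (1, -1),  |v_rel|² = 2
v_rel×d = (1)·(22) − (-1)·(0) = 22
since m = R²·2 − 22²:  R² = (484 + -434) / 2 = 25
R = √25 = 5  ⇒  r_B = 5 − 1 = 4

rB=4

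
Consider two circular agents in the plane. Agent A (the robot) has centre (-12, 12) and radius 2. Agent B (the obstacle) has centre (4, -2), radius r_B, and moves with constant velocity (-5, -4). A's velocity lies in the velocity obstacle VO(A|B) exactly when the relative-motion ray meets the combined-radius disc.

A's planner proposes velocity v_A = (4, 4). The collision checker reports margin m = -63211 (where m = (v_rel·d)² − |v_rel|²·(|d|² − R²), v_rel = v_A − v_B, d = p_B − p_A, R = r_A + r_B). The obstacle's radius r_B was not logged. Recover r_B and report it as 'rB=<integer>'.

m = -63211
d = (16, -14);  v_rel = (9, 8),  |v_rel|² = 145
v_rel×d = (9)·(-14) − (8)·(16) = -254
since m = R²·145 − (-254)²:  R² = (64516 + -63211) / 145 = 9
R = √9 = 3  ⇒  r_B = 3 − 2 = 1

rB=1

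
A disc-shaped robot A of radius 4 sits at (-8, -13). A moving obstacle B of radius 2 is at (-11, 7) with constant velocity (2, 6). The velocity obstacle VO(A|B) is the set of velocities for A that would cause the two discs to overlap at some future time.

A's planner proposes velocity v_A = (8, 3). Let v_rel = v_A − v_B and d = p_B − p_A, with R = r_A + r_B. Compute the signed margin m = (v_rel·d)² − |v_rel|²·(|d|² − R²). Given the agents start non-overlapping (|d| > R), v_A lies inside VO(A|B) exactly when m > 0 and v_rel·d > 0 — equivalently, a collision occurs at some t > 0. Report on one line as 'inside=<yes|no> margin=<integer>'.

d = (-3, 20),  |d|² = 409;  R = 4+2 = 6,  c = 409−6² = 373
v_rel = (6, -3),  |v_rel|² = 45;  v_rel·d = (6)·(-3) + (-3)·(20) = -78
45·t² + 156·t + 373 = 0  ⇒  m = (-78)² − 45·373 = -10701
m = -10701 < 0,  v_rel·d = -78 < 0  ⇒  outside

inside=no margin=-10701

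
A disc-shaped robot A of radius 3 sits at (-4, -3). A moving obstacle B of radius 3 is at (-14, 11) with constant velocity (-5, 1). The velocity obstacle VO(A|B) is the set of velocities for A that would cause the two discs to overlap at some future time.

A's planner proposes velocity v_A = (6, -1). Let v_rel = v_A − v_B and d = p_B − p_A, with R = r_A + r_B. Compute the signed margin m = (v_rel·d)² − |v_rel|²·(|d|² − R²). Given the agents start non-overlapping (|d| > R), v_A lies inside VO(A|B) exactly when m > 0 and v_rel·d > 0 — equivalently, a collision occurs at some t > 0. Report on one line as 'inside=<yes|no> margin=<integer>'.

d = (-10, 14),  |d|² = 296;  R = 3+3 = 6,  c = 296−6² = 260
v_rel = (11, -2),  |v_rel|² = 125;  v_rel·d = (11)·(-10) + (-2)·(14) = -138
125·t² + 276·t + 260 = 0  ⇒  m = (-138)² − 125·260 = -13456
m = -13456 < 0,  v_rel·d = -138 < 0  ⇒  outside

inside=no margin=-13456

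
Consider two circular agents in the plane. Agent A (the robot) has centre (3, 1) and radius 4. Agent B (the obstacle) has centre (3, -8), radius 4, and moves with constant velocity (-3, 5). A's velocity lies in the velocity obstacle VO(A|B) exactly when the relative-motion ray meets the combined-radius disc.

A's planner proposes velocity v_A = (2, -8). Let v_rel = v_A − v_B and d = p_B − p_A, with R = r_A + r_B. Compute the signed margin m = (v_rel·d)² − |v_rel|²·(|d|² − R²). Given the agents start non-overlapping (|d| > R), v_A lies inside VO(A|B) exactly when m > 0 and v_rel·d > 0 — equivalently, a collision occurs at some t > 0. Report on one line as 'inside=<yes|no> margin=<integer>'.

d = (0, -9),  |d|² = 81;  R = 4+4 = 8,  c = 81−8² = 17
v_rel = (5, -13),  |v_rel|² = 194;  v_rel·d = (5)·(0) + (-13)·(-9) = 117
194·t² − 234·t + 17 = 0  ⇒  m = 117² − 194·17 = 10391
m = 10391 > 0,  v_rel·d = 117 > 0  ⇒  inside

inside=yes margin=10391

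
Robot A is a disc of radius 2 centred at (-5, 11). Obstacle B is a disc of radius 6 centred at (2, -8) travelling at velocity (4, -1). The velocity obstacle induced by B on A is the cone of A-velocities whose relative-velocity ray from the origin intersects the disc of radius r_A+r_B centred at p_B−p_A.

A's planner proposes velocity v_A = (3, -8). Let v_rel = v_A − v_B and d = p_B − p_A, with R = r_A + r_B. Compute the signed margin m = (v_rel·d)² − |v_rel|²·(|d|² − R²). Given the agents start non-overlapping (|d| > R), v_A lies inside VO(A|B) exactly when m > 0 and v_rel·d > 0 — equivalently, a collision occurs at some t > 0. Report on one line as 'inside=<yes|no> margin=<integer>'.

d = (7, -19),  |d|² = 410;  R = 2+6 = 8,  c = 410−8² = 346
v_rel = (-1, -7),  |v_rel|² = 50;  v_rel·d = (-1)·(7) + (-7)·(-19) = 126
50·t² − 252·t + 346 = 0  ⇒  m = 126² − 50·346 = -1424
m = -1424 < 0,  v_rel·d = 126 > 0  ⇒  outside

inside=no margin=-1424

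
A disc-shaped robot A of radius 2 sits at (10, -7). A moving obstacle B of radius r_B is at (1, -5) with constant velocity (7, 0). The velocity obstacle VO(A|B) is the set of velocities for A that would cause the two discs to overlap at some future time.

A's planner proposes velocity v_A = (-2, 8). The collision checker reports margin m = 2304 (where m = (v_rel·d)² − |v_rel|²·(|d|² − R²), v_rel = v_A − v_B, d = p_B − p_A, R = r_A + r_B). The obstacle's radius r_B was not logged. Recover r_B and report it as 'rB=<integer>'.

m = 2304
d = (-9, 2);  v_rel = (-9, 8),  |v_rel|² = 145
v_rel×d = (-9)·(2) − (8)·(-9) = 54
since m = R²·145 − 54²:  R² = (2916 + 2304) / 145 = 36
R = √36 = 6  ⇒  r_B = 6 − 2 = 4

rB=4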